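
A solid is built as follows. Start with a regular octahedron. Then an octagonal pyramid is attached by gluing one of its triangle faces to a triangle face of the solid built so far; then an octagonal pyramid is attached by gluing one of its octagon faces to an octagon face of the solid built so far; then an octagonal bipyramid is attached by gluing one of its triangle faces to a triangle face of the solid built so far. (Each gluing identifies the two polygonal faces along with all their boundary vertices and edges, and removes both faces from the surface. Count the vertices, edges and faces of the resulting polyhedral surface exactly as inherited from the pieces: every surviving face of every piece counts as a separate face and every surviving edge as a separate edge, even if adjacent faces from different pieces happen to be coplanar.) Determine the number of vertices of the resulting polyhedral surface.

20

A regular octahedron: V=6, E=12, F=8.
Attach an octagonal pyramid (V=9, E=16, F=9) along a 3-gon: merge 3 vertices and 3 edges, delete both glued faces → V=12, E=25, F=15.
Attach an octagonal pyramid (V=9, E=16, F=9) along an 8-gon: merge 8 vertices and 8 edges, delete both glued faces → V=13, E=33, F=22.
Attach an octagonal bipyramid (V=10, E=24, F=16) along a 3-gon: merge 3 vertices and 3 edges, delete both glued faces → V=20, E=54, F=36.
Check: V − E + F = 20 − 54 + 36 = 2.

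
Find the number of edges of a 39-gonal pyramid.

78

A pyramid on an n-gon base has one n-gon and n triangles: V = 39 + 1 = 40, E = 2·39 = 78, F = 39 + 1 = 40.
Check: V − E + F = 40 − 78 + 40 = 2.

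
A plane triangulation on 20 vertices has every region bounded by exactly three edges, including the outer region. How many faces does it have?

36

In a plane triangulation 3F = 2E and V − E + F = 2, so F = 2V − 4 = 2·20 − 4 = 36.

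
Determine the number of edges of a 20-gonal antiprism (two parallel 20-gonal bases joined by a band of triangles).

An antiprism on an n-gon has two n-gon caps and 2n triangles: V = 2·20 = 40, E = 4·20 = 80, F = 2·20 + 2 = 42.

80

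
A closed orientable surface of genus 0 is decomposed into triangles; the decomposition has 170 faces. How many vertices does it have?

87

χ = 2 − 2·0 = 2, and every face is a triangle so 3F = 2E.
E = 3·170/2 = 255. Then V = 2 + E − F = 2 + 255 − 170 = 87.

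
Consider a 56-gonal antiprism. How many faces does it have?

114

An antiprism on an n-gon has two n-gon caps and 2n triangles: V = 2·56 = 112, E = 4·56 = 224, F = 2·56 + 2 = 114.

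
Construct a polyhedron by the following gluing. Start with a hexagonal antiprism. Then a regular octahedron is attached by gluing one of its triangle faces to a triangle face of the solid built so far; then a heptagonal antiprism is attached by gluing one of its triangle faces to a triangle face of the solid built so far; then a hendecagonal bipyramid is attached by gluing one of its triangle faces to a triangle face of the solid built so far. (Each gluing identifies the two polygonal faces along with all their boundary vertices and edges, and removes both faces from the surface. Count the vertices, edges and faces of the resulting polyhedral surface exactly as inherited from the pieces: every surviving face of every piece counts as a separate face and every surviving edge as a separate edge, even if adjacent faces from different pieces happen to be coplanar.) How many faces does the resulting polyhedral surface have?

54

A hexagonal antiprism: V=12, E=24, F=14.
Attach a regular octahedron (V=6, E=12, F=8) along a 3-gon: merge 3 vertices and 3 edges, delete both glued faces → V=15, E=33, F=20.
Attach a heptagonal antiprism (V=14, E=28, F=16) along a 3-gon: merge 3 vertices and 3 edges, delete both glued faces → V=26, E=58, F=34.
Attach a hendecagonal bipyramid (V=13, E=33, F=22) along a 3-gon: merge 3 vertices and 3 edges, delete both glued faces → V=36, E=88, F=54.
Check: V − E + F = 36 − 88 + 54 = 2.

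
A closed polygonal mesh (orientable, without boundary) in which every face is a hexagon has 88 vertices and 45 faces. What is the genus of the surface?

2

Every face is a hexagon, so 2E = 6·45 = 270, giving E = 135.
χ = V − E + F = 88 − 135 + 45 = -2.
For a closed orientable surface χ = 2 − 2g, so g = (2 − (-2))/2 = 2.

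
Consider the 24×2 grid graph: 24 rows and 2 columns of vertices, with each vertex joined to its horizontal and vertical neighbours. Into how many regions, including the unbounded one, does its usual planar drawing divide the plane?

24

The grid has V = 24·2 = 48 vertices and E = 24·1 + 2·23 = 70 edges.
F = 2 − V + E = 2 − 48 + 70 = 24.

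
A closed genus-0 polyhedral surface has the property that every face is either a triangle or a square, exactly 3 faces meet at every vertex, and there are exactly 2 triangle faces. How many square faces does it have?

Let x be the number of squares; then F = 2 + x.
Edge–face incidences: 2E = 3·2 + 4·x = 6 + 4x.
Every vertex has degree 3, so 3V = 2E.
Euler: V − E + F = 2 ⇒ (2E)/3 − E + (2 + x) = 2.
Multiply by 6: 2·(2E) − 3·(2E) + 6·(2 + x) = 12, i.e. 12 + 6x − (6 + 4x) = 12.
Collecting terms: 2x + 6 = 12, so 2x = 6, so x = 3.
Then 2E = 6 + 4·3 = 18, so E = 9, V = 2E/3 = 6, F = 2 + 3 = 5.

3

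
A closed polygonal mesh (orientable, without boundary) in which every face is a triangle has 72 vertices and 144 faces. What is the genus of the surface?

1

Every face is a triangle, so 2E = 3·144 = 432, giving E = 216.
χ = V − E + F = 72 − 216 + 144 = 0.
For a closed orientable surface χ = 2 − 2g, so g = (2 − (0))/2 = 1.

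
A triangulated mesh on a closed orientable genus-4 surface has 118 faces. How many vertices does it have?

χ = 2 − 2·4 = -6, and every face is a triangle so 3F = 2E.
E = 3·118/2 = 177. Then V = -6 + E − F = -6 + 177 − 118 = 53.

53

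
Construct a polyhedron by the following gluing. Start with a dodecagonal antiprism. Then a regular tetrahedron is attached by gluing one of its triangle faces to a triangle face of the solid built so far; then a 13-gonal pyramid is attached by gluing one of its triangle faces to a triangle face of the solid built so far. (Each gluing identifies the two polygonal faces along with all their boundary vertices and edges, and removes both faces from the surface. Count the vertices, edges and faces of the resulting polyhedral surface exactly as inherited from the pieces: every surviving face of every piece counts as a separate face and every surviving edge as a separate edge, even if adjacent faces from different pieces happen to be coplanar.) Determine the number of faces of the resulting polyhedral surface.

40

A dodecagonal antiprism: V=24, E=48, F=26.
Attach a regular tetrahedron (V=4, E=6, F=4) along a 3-gon: merge 3 vertices and 3 edges, delete both glued faces → V=25, E=51, F=28.
Attach a 13-gonal pyramid (V=14, E=26, F=14) along a 3-gon: merge 3 vertices and 3 edges, delete both glued faces → V=36, E=74, F=40.
Check: V − E + F = 36 − 74 + 40 = 2.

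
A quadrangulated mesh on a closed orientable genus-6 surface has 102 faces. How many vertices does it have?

92

χ = 2 − 2·6 = -10, and every face is a square so 4F = 2E.
E = 4·102/2 = 204. Then V = -10 + E − F = -10 + 204 − 102 = 92.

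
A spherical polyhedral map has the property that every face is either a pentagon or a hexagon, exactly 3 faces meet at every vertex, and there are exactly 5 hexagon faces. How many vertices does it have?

Let x be the number of pentagons; then F = 5 + x.
Edge–face incidences: 2E = 6·5 + 5·x = 30 + 5x.
Every vertex has degree 3, so 3V = 2E.
Euler: V − E + F = 2 ⇒ (2E)/3 − E + (5 + x) = 2.
Multiply by 6: 2·(2E) − 3·(2E) + 6·(5 + x) = 12, i.e. 30 + 6x − (30 + 5x) = 12.
Collecting terms: x = 12.
Then 2E = 30 + 5·12 = 90, so E = 45, V = 2E/3 = 30, F = 5 + 12 = 17.

30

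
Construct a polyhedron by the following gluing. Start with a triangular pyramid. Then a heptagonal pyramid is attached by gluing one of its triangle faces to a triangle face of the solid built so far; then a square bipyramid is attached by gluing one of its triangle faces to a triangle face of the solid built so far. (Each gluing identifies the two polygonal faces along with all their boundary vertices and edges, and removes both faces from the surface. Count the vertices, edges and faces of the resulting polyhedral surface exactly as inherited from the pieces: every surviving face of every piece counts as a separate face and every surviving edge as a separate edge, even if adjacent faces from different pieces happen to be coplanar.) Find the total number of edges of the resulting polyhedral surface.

A triangular pyramid: V=4, E=6, F=4.
Attach a heptagonal pyramid (V=8, E=14, F=8) along a 3-gon: merge 3 vertices and 3 edges, delete both glued faces → V=9, E=17, F=10.
Attach a square bipyramid (V=6, E=12, F=8) along a 3-gon: merge 3 vertices and 3 edges, delete both glued faces → V=12, E=26, F=16.
Check: V − E + F = 12 − 26 + 16 = 2.

26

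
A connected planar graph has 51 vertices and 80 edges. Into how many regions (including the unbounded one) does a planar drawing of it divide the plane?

31

Euler's formula for a connected plane graph: V − E + F = 2, so F = 2 − 51 + 80 = 31.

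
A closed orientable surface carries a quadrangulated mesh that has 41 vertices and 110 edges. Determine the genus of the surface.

Every face is a square and each edge borders two faces, so 4F = 2·110, giving F = 55.
χ = V − E + F = 41 − 110 + 55 = -14.
For a closed orientable surface χ = 2 − 2g, so g = (2 − (-14))/2 = 8.

8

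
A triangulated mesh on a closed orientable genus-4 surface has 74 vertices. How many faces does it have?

160

χ = 2 − 2·4 = -6, and every face is a triangle so 3F = 2E.
V − E + F = -6 with E = 3F/2 gives 74 − (3/2 − 1)·F = -6, so F = 160 and E = 240.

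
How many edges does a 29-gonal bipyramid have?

A bipyramid over an n-gon has 2n triangular faces and n + 2 vertices: V = 29 + 2 = 31, E = 3·29 = 87, F = 2·29 = 58.

87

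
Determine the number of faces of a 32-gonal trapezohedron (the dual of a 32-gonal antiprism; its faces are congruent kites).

64

The n-trapezohedron (dual of the n-antiprism) has V = 2·32 + 2 = 66, E = 4·32 = 128, F = 2·32 = 64.
Check: V − E + F = 66 − 128 + 64 = 2.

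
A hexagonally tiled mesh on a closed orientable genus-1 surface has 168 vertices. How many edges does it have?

252

χ = 2 − 2·1 = 0, and every face is a hexagon so 6F = 2E.
V − E + F = 0 with E = 6F/2 gives 168 − (6/2 − 1)·F = 0, so F = 84 and E = 252.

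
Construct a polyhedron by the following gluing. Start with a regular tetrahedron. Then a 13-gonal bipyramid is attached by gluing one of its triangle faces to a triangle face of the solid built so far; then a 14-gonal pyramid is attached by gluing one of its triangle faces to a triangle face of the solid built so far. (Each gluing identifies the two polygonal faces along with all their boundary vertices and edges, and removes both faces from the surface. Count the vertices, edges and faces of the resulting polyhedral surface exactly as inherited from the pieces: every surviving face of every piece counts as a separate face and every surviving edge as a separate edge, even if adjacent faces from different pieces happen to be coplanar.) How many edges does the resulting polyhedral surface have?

67

A regular tetrahedron: V=4, E=6, F=4.
Attach a 13-gonal bipyramid (V=15, E=39, F=26) along a 3-gon: merge 3 vertices and 3 edges, delete both glued faces → V=16, E=42, F=28.
Attach a 14-gonal pyramid (V=15, E=28, F=15) along a 3-gon: merge 3 vertices and 3 edges, delete both glued faces → V=28, E=67, F=41.
Check: V − E + F = 28 − 67 + 41 = 2.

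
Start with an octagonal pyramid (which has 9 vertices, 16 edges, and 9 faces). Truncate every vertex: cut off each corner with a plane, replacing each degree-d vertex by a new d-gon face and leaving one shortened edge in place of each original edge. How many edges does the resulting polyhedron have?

48

Truncation replaces each original edge-end by a new vertex, so V′ = 2E = 32.
Each original edge survives, and each old vertex of degree d contributes d new edges; summing degrees gives Σd = 2E, so E′ = E + 2E = 3E = 48.
Each original face survives and each original vertex becomes one new face: F′ = F + V = 18.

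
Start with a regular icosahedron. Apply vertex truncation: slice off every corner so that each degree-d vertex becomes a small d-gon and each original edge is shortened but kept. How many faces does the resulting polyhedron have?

32

The base solid has V = 12, E = 30, F = 20.
Truncation replaces each original edge-end by a new vertex, so V′ = 2E = 60.
Each original edge survives, and each old vertex of degree d contributes d new edges; summing degrees gives Σd = 2E, so E′ = E + 2E = 3E = 90.
Each original face survives and each original vertex becomes one new face: F′ = F + V = 32.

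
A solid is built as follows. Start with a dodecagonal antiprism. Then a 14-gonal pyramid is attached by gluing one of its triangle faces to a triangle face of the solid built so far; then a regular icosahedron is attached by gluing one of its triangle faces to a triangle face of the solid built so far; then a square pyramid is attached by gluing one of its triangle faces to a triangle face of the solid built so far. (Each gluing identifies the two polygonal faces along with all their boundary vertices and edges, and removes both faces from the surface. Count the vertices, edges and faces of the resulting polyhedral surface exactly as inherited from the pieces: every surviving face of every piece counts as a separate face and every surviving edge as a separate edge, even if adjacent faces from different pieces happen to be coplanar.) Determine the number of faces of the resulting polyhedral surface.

60

A dodecagonal antiprism: V=24, E=48, F=26.
Attach a 14-gonal pyramid (V=15, E=28, F=15) along a 3-gon: merge 3 vertices and 3 edges, delete both glued faces → V=36, E=73, F=39.
Attach a regular icosahedron (V=12, E=30, F=20) along a 3-gon: merge 3 vertices and 3 edges, delete both glued faces → V=45, E=100, F=57.
Attach a square pyramid (V=5, E=8, F=5) along a 3-gon: merge 3 vertices and 3 edges, delete both glued faces → V=47, E=105, F=60.
Check: V − E + F = 47 − 105 + 60 = 2.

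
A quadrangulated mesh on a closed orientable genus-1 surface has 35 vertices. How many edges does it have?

70

χ = 2 − 2·1 = 0, and every face is a square so 4F = 2E.
V − E + F = 0 with E = 4F/2 gives 35 − (4/2 − 1)·F = 0, so F = 35 and E = 70.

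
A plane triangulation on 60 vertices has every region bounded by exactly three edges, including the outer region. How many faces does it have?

In a plane triangulation 3F = 2E and V − E + F = 2, so F = 2V − 4 = 2·60 − 4 = 116.

116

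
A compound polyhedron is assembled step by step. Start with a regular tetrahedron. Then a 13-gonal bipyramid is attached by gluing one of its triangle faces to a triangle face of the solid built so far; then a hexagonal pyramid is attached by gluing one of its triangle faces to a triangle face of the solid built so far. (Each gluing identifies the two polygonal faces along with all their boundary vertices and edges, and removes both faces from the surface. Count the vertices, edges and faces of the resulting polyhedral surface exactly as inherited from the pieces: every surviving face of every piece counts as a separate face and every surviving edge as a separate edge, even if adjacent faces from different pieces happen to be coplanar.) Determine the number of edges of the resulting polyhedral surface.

A regular tetrahedron: V=4, E=6, F=4.
Attach a 13-gonal bipyramid (V=15, E=39, F=26) along a 3-gon: merge 3 vertices and 3 edges, delete both glued faces → V=16, E=42, F=28.
Attach a hexagonal pyramid (V=7, E=12, F=7) along a 3-gon: merge 3 vertices and 3 edges, delete both glued faces → V=20, E=51, F=33.
Check: V − E + F = 20 − 51 + 33 = 2.

51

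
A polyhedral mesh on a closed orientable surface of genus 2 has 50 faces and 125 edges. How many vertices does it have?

For a closed orientable surface of genus 2, χ = 2 − 2·2 = -2.
V = -2 + E − F = -2 + 125 − 50 = 73.

73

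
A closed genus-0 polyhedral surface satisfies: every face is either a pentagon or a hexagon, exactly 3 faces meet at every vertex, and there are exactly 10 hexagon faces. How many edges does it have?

60

Let x be the number of pentagons; then F = 10 + x.
Edge–face incidences: 2E = 6·10 + 5·x = 60 + 5x.
Every vertex has degree 3, so 3V = 2E.
Euler: V − E + F = 2 ⇒ (2E)/3 − E + (10 + x) = 2.
Multiply by 6: 2·(2E) − 3·(2E) + 6·(10 + x) = 12, i.e. 60 + 6x − (60 + 5x) = 12.
Collecting terms: x = 12.
Then 2E = 60 + 5·12 = 120, so E = 60, V = 2E/3 = 40, F = 10 + 12 = 22.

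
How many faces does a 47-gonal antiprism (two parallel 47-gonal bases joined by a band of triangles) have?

An antiprism on an n-gon has two n-gon caps and 2n triangles: V = 2·47 = 94, E = 4·47 = 188, F = 2·47 + 2 = 96.

96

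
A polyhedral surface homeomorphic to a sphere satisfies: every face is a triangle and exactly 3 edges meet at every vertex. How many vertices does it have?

4

Each face has 3 edges and each edge borders two faces, so 2E = 3F.
Each vertex has degree 3, so 3V = 2E and hence V = 3F/3.
Euler: V − E + F = 2 ⇒ (3F/3) − (3F/2) + F = 2.
Multiply by 6: (6 − 9 + 6)F = 12, i.e. 3F = 12.
So F = 4, E = 3·4/2 = 6, V = 3·4/3 = 4.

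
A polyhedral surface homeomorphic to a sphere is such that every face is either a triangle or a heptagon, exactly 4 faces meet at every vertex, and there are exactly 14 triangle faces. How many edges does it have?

28

Let x be the number of heptagons; then F = 14 + x.
Edge–face incidences: 2E = 3·14 + 7·x = 42 + 7x.
Every vertex has degree 4, so 4V = 2E.
Euler: V − E + F = 2 ⇒ (2E)/4 − E + (14 + x) = 2.
Multiply by 8: 2·(2E) − 4·(2E) + 8·(14 + x) = 16, i.e. 112 + 8x − 2·(42 + 7x) = 16.
Collecting terms: −6x + 28 = 16, so −6x = −12, so x = 2.
Then 2E = 42 + 7·2 = 56, so E = 28, V = 2E/4 = 14, F = 14 + 2 = 16.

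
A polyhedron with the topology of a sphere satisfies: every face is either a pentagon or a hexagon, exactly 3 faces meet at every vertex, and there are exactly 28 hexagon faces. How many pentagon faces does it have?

Let x be the number of pentagons; then F = 28 + x.
Edge–face incidences: 2E = 6·28 + 5·x = 168 + 5x.
Every vertex has degree 3, so 3V = 2E.
Euler: V − E + F = 2 ⇒ (2E)/3 − E + (28 + x) = 2.
Multiply by 6: 2·(2E) − 3·(2E) + 6·(28 + x) = 12, i.e. 168 + 6x − (168 + 5x) = 12.
Collecting terms: x = 12.
Then 2E = 168 + 5·12 = 228, so E = 114, V = 2E/3 = 76, F = 28 + 12 = 40.

12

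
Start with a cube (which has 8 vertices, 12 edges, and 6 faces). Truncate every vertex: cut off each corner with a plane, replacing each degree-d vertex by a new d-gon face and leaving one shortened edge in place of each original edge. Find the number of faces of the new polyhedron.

14

Truncation replaces each original edge-end by a new vertex, so V′ = 2E = 24.
Each original edge survives, and each old vertex of degree d contributes d new edges; summing degrees gives Σd = 2E, so E′ = E + 2E = 3E = 36.
Each original face survives and each original vertex becomes one new face: F′ = F + V = 14.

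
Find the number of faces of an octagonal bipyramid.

A bipyramid over an n-gon has 2n triangular faces and n + 2 vertices: V = 8 + 2 = 10, E = 3·8 = 24, F = 2·8 = 16.

16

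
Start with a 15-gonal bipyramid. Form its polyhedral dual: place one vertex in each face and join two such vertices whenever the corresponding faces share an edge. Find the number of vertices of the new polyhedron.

30

The base solid has V = 17, E = 45, F = 30.
The dual swaps V and F and preserves E: V′ = F = 30, E′ = E = 45, F′ = V = 17.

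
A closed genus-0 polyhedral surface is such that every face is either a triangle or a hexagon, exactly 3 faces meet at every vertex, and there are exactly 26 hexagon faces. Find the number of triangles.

4

Let x be the number of triangles; then F = 26 + x.
Edge–face incidences: 2E = 6·26 + 3·x = 156 + 3x.
Every vertex has degree 3, so 3V = 2E.
Euler: V − E + F = 2 ⇒ (2E)/3 − E + (26 + x) = 2.
Multiply by 6: 2·(2E) − 3·(2E) + 6·(26 + x) = 12, i.e. 156 + 6x − (156 + 3x) = 12.
Collecting terms: 3x = 12, so x = 4.
Then 2E = 156 + 3·4 = 168, so E = 84, V = 2E/3 = 56, F = 26 + 4 = 30.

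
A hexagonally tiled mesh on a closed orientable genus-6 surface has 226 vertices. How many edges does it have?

χ = 2 − 2·6 = -10, and every face is a hexagon so 6F = 2E.
V − E + F = -10 with E = 6F/2 gives 226 − (6/2 − 1)·F = -10, so F = 118 and E = 354.

354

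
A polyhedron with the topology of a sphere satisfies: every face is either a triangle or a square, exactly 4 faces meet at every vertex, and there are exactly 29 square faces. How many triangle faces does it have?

Let x be the number of triangles; then F = 29 + x.
Edge–face incidences: 2E = 4·29 + 3·x = 116 + 3x.
Every vertex has degree 4, so 4V = 2E.
Euler: V − E + F = 2 ⇒ (2E)/4 − E + (29 + x) = 2.
Multiply by 8: 2·(2E) − 4·(2E) + 8·(29 + x) = 16, i.e. 232 + 8x − 2·(116 + 3x) = 16.
Collecting terms: 2x = 16, so x = 8.
Then 2E = 116 + 3·8 = 140, so E = 70, V = 2E/4 = 35, F = 29 + 8 = 37.

8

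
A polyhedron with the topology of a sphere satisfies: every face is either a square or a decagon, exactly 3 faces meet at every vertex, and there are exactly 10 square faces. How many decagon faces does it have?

Let x be the number of decagons; then F = 10 + x.
Edge–face incidences: 2E = 4·10 + 10·x = 40 + 10x.
Every vertex has degree 3, so 3V = 2E.
Euler: V − E + F = 2 ⇒ (2E)/3 − E + (10 + x) = 2.
Multiply by 6: 2·(2E) − 3·(2E) + 6·(10 + x) = 12, i.e. 60 + 6x − (40 + 10x) = 12.
Collecting terms: −4x + 20 = 12, so −4x = −8, so x = 2.
Then 2E = 40 + 10·2 = 60, so E = 30, V = 2E/3 = 20, F = 10 + 2 = 12.

2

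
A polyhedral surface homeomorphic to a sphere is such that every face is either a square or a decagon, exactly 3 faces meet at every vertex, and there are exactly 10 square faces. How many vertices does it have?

20

Let x be the number of decagons; then F = 10 + x.
Edge–face incidences: 2E = 4·10 + 10·x = 40 + 10x.
Every vertex has degree 3, so 3V = 2E.
Euler: V − E + F = 2 ⇒ (2E)/3 − E + (10 + x) = 2.
Multiply by 6: 2·(2E) − 3·(2E) + 6·(10 + x) = 12, i.e. 60 + 6x − (40 + 10x) = 12.
Collecting terms: −4x + 20 = 12, so −4x = −8, so x = 2.
Then 2E = 40 + 10·2 = 60, so E = 30, V = 2E/3 = 20, F = 10 + 2 = 12.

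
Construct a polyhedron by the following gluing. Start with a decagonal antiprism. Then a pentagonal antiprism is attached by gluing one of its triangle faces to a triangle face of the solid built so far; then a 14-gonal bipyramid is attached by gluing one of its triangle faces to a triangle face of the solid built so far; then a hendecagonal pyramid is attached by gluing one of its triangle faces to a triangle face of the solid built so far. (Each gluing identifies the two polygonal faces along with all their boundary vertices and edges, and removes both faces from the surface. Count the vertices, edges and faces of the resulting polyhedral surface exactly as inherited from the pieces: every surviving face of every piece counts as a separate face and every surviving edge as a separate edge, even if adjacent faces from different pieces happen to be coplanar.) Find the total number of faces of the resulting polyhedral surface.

68

A decagonal antiprism: V=20, E=40, F=22.
Attach a pentagonal antiprism (V=10, E=20, F=12) along a 3-gon: merge 3 vertices and 3 edges, delete both glued faces → V=27, E=57, F=32.
Attach a 14-gonal bipyramid (V=16, E=42, F=28) along a 3-gon: merge 3 vertices and 3 edges, delete both glued faces → V=40, E=96, F=58.
Attach a hendecagonal pyramid (V=12, E=22, F=12) along a 3-gon: merge 3 vertices and 3 edges, delete both glued faces → V=49, E=115, F=68.
Check: V − E + F = 49 − 115 + 68 = 2.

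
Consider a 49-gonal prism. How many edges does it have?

147

A prism on an n-gon has two n-gon bases and n rectangular sides: V = 2·49 = 98, E = 3·49 = 147, F = 49 + 2 = 51.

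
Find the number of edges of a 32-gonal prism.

96

A prism on an n-gon has two n-gon bases and n rectangular sides: V = 2·32 = 64, E = 3·32 = 96, F = 32 + 2 = 34.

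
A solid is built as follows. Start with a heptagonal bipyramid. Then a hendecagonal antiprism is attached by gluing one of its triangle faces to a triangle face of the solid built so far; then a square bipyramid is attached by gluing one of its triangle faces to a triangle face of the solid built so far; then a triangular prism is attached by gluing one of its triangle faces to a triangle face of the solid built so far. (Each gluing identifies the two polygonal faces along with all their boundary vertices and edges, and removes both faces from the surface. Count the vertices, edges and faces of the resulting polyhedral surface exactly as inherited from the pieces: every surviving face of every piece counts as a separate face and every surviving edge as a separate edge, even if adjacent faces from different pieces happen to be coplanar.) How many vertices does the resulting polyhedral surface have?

A heptagonal bipyramid: V=9, E=21, F=14.
Attach a hendecagonal antiprism (V=22, E=44, F=24) along a 3-gon: merge 3 vertices and 3 edges, delete both glued faces → V=28, E=62, F=36.
Attach a square bipyramid (V=6, E=12, F=8) along a 3-gon: merge 3 vertices and 3 edges, delete both glued faces → V=31, E=71, F=42.
Attach a triangular prism (V=6, E=9, F=5) along a 3-gon: merge 3 vertices and 3 edges, delete both glued faces → V=34, E=77, F=45.
Check: V − E + F = 34 − 77 + 45 = 2.

34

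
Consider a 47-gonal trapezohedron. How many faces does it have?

The n-trapezohedron (dual of the n-antiprism) has V = 2·47 + 2 = 96, E = 4·47 = 188, F = 2·47 = 94.

94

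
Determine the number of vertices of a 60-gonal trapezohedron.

122

The n-trapezohedron (dual of the n-antiprism) has V = 2·60 + 2 = 122, E = 4·60 = 240, F = 2·60 = 120.
Check: V − E + F = 122 − 240 + 120 = 2.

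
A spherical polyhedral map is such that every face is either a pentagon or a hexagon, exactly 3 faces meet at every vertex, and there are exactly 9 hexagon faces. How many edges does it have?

Let x be the number of pentagons; then F = 9 + x.
Edge–face incidences: 2E = 6·9 + 5·x = 54 + 5x.
Every vertex has degree 3, so 3V = 2E.
Euler: V − E + F = 2 ⇒ (2E)/3 − E + (9 + x) = 2.
Multiply by 6: 2·(2E) − 3·(2E) + 6·(9 + x) = 12, i.e. 54 + 6x − (54 + 5x) = 12.
Collecting terms: x = 12.
Then 2E = 54 + 5·12 = 114, so E = 57, V = 2E/3 = 38, F = 9 + 12 = 21.

57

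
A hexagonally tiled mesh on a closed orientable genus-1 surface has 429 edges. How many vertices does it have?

286

χ = 2 − 2·1 = 0, and every face is a hexagon so 6F = 2E.
F = 2E/6 = 143. Then V = 0 + E − F = 0 + 429 − 143 = 286.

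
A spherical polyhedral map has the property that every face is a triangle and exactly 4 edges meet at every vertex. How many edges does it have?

Each face has 3 edges and each edge borders two faces, so 2E = 3F.
Each vertex has degree 4, so 4V = 2E and hence V = 3F/4.
Euler: V − E + F = 2 ⇒ (3F/4) − (3F/2) + F = 2.
Multiply by 8: (6 − 12 + 8)F = 16, i.e. 2F = 16.
So F = 8, E = 3·8/2 = 12, V = 3·8/4 = 6.

12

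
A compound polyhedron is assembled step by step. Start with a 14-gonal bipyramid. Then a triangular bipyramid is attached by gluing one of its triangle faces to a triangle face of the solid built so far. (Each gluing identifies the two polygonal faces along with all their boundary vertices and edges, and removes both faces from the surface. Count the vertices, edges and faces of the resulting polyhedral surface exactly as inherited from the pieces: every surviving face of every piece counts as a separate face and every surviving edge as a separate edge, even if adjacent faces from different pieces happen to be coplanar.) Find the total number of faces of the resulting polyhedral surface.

A 14-gonal bipyramid: V=16, E=42, F=28.
Attach a triangular bipyramid (V=5, E=9, F=6) along a 3-gon: merge 3 vertices and 3 edges, delete both glued faces → V=18, E=48, F=32.
Check: V − E + F = 18 − 48 + 32 = 2.

32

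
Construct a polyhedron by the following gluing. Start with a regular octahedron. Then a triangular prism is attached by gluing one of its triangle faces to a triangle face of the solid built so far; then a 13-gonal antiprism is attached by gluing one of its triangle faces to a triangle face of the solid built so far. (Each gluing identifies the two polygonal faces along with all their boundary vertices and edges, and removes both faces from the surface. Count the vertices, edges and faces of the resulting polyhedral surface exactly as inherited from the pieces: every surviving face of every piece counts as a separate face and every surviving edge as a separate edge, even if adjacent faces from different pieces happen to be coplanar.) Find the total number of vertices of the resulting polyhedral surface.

A regular octahedron: V=6, E=12, F=8.
Attach a triangular prism (V=6, E=9, F=5) along a 3-gon: merge 3 vertices and 3 edges, delete both glued faces → V=9, E=18, F=11.
Attach a 13-gonal antiprism (V=26, E=52, F=28) along a 3-gon: merge 3 vertices and 3 edges, delete both glued faces → V=32, E=67, F=37.
Check: V − E + F = 32 − 67 + 37 = 2.

32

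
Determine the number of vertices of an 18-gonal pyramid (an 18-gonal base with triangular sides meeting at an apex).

A pyramid on an n-gon base has one n-gon and n triangles: V = 18 + 1 = 19, E = 2·18 = 36, F = 18 + 1 = 19.

19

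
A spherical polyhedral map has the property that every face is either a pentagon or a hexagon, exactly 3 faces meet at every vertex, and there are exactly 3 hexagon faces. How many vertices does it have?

26

Let x be the number of pentagons; then F = 3 + x.
Edge–face incidences: 2E = 6·3 + 5·x = 18 + 5x.
Every vertex has degree 3, so 3V = 2E.
Euler: V − E + F = 2 ⇒ (2E)/3 − E + (3 + x) = 2.
Multiply by 6: 2·(2E) − 3·(2E) + 6·(3 + x) = 12, i.e. 18 + 6x − (18 + 5x) = 12.
Collecting terms: x = 12.
Then 2E = 18 + 5·12 = 78, so E = 39, V = 2E/3 = 26, F = 3 + 12 = 15.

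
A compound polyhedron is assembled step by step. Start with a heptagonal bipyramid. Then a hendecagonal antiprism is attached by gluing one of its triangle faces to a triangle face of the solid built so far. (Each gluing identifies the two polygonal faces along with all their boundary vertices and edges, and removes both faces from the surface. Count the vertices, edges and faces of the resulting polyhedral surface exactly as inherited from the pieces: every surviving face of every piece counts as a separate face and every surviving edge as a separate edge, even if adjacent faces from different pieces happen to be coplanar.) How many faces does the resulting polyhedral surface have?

36

A heptagonal bipyramid: V=9, E=21, F=14.
Attach a hendecagonal antiprism (V=22, E=44, F=24) along a 3-gon: merge 3 vertices and 3 edges, delete both glued faces → V=28, E=62, F=36.
Check: V − E + F = 28 − 62 + 36 = 2.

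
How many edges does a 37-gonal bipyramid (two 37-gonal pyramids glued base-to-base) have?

A bipyramid over an n-gon has 2n triangular faces and n + 2 vertices: V = 37 + 2 = 39, E = 3·37 = 111, F = 2·37 = 74.
Check: V − E + F = 39 − 111 + 74 = 2.

111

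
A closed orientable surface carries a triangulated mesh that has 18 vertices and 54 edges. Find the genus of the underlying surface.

1

Every face is a triangle and each edge borders two faces, so 3F = 2·54, giving F = 36.
χ = V − E + F = 18 − 54 + 36 = 0.
For a closed orientable surface χ = 2 − 2g, so g = (2 − (0))/2 = 1.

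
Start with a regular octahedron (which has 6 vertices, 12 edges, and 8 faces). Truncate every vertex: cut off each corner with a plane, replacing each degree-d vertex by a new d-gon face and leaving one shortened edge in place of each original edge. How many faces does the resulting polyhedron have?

14

Truncation replaces each original edge-end by a new vertex, so V′ = 2E = 24.
Each original edge survives, and each old vertex of degree d contributes d new edges; summing degrees gives Σd = 2E, so E′ = E + 2E = 3E = 36.
Each original face survives and each original vertex becomes one new face: F′ = F + V = 14.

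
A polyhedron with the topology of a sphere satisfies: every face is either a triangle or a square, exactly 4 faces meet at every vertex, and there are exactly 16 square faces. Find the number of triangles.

Let x be the number of triangles; then F = 16 + x.
Edge–face incidences: 2E = 4·16 + 3·x = 64 + 3x.
Every vertex has degree 4, so 4V = 2E.
Euler: V − E + F = 2 ⇒ (2E)/4 − E + (16 + x) = 2.
Multiply by 8: 2·(2E) − 4·(2E) + 8·(16 + x) = 16, i.e. 128 + 8x − 2·(64 + 3x) = 16.
Collecting terms: 2x = 16, so x = 8.
Then 2E = 64 + 3·8 = 88, so E = 44, V = 2E/4 = 22, F = 16 + 8 = 24.

8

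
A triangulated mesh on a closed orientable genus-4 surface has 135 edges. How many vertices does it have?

χ = 2 − 2·4 = -6, and every face is a triangle so 3F = 2E.
F = 2E/3 = 90. Then V = -6 + E − F = -6 + 135 − 90 = 39.

39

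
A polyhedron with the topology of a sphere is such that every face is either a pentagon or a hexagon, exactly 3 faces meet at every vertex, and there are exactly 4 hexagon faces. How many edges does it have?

Let x be the number of pentagons; then F = 4 + x.
Edge–face incidences: 2E = 6·4 + 5·x = 24 + 5x.
Every vertex has degree 3, so 3V = 2E.
Euler: V − E + F = 2 ⇒ (2E)/3 − E + (4 + x) = 2.
Multiply by 6: 2·(2E) − 3·(2E) + 6·(4 + x) = 12, i.e. 24 + 6x − (24 + 5x) = 12.
Collecting terms: x = 12.
Then 2E = 24 + 5·12 = 84, so E = 42, V = 2E/3 = 28, F = 4 + 12 = 16.

42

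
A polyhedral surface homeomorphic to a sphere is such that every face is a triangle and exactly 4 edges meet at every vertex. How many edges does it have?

12

Each face has 3 edges and each edge borders two faces, so 2E = 3F.
Each vertex has degree 4, so 4V = 2E and hence V = 3F/4.
Euler: V − E + F = 2 ⇒ (3F/4) − (3F/2) + F = 2.
Multiply by 8: (6 − 12 + 8)F = 16, i.e. 2F = 16.
So F = 8, E = 3·8/2 = 12, V = 3·8/4 = 6.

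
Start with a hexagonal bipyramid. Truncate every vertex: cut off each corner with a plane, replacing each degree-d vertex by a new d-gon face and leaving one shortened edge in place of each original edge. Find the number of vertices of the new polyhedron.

36

The base solid has V = 8, E = 18, F = 12.
Truncation replaces each original edge-end by a new vertex, so V′ = 2E = 36.
Each original edge survives, and each old vertex of degree d contributes d new edges; summing degrees gives Σd = 2E, so E′ = E + 2E = 3E = 54.
Each original face survives and each original vertex becomes one new face: F′ = F + V = 20.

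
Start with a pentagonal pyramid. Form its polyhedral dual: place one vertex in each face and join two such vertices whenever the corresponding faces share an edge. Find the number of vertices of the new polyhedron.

The base solid has V = 6, E = 10, F = 6.
The dual swaps V and F and preserves E: V′ = F = 6, E′ = E = 10, F′ = V = 6.

6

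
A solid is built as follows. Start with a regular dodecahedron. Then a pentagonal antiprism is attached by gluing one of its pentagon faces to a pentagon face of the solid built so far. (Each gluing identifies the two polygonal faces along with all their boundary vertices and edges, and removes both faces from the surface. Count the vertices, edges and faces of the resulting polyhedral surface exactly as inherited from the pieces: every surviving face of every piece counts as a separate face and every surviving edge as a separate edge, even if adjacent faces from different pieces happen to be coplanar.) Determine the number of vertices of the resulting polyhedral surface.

25

A regular dodecahedron: V=20, E=30, F=12.
Attach a pentagonal antiprism (V=10, E=20, F=12) along a 5-gon: merge 5 vertices and 5 edges, delete both glued faces → V=25, E=45, F=22.
Check: V − E + F = 25 − 45 + 22 = 2.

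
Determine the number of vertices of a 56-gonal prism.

112

A prism on an n-gon has two n-gon bases and n rectangular sides: V = 2·56 = 112, E = 3·56 = 168, F = 56 + 2 = 58.
Check: V − E + F = 112 − 168 + 58 = 2.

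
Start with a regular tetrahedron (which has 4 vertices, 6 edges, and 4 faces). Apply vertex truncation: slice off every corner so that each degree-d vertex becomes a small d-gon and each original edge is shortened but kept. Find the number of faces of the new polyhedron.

Truncation replaces each original edge-end by a new vertex, so V′ = 2E = 12.
Each original edge survives, and each old vertex of degree d contributes d new edges; summing degrees gives Σd = 2E, so E′ = E + 2E = 3E = 18.
Each original face survives and each original vertex becomes one new face: F′ = F + V = 8.

8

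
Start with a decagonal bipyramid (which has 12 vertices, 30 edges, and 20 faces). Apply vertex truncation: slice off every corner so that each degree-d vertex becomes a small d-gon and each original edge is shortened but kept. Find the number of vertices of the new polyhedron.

Truncation replaces each original edge-end by a new vertex, so V′ = 2E = 60.
Each original edge survives, and each old vertex of degree d contributes d new edges; summing degrees gives Σd = 2E, so E′ = E + 2E = 3E = 90.
Each original face survives and each original vertex becomes one new face: F′ = F + V = 32.

60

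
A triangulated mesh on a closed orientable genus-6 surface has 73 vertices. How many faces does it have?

χ = 2 − 2·6 = -10, and every face is a triangle so 3F = 2E.
V − E + F = -10 with E = 3F/2 gives 73 − (3/2 − 1)·F = -10, so F = 166 and E = 249.

166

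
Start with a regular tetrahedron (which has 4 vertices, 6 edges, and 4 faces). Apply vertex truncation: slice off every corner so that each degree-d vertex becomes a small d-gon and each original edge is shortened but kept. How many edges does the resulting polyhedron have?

Truncation replaces each original edge-end by a new vertex, so V′ = 2E = 12.
Each original edge survives, and each old vertex of degree d contributes d new edges; summing degrees gives Σd = 2E, so E′ = E + 2E = 3E = 18.
Each original face survives and each original vertex becomes one new face: F′ = F + V = 8.

18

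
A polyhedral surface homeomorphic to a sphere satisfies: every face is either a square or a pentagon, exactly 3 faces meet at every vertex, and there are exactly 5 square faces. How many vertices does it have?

10

Let x be the number of pentagons; then F = 5 + x.
Edge–face incidences: 2E = 4·5 + 5·x = 20 + 5x.
Every vertex has degree 3, so 3V = 2E.
Euler: V − E + F = 2 ⇒ (2E)/3 − E + (5 + x) = 2.
Multiply by 6: 2·(2E) − 3·(2E) + 6·(5 + x) = 12, i.e. 30 + 6x − (20 + 5x) = 12.
Collecting terms: x + 10 = 12, so x = 2.
Then 2E = 20 + 5·2 = 30, so E = 15, V = 2E/3 = 10, F = 5 + 2 = 7.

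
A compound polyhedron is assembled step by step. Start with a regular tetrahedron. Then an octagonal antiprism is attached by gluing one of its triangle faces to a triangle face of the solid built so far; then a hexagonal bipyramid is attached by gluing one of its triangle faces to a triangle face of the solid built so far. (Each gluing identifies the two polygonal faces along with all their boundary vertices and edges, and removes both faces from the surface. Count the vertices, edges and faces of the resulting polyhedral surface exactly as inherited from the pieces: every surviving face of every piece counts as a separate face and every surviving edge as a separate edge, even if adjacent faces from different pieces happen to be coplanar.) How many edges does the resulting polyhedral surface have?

A regular tetrahedron: V=4, E=6, F=4.
Attach an octagonal antiprism (V=16, E=32, F=18) along a 3-gon: merge 3 vertices and 3 edges, delete both glued faces → V=17, E=35, F=20.
Attach a hexagonal bipyramid (V=8, E=18, F=12) along a 3-gon: merge 3 vertices and 3 edges, delete both glued faces → V=22, E=50, F=30.
Check: V − E + F = 22 − 50 + 30 = 2.

50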